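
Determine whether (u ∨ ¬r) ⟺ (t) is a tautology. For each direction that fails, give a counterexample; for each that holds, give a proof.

Neither direction holds.

(→) This fails. Under t = F, u = F, r = F, the left side is true but the right side is false.

(←) This fails. Under t = T, u = F, r = T, the left side is false but the right side is true.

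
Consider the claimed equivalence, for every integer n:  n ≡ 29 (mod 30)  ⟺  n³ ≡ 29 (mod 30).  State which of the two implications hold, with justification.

Both directions hold; the statement is true.

(→) Suppose n ≡ 29 (mod 30). Write n = 30j + 29. Then (30j + 29)³ = 27000j³ + 78300j² + 75690j + 24389 = 30(900j³ + 2610j² + 2523j + 812) + 29, so n³ ≡ 29 (mod 30).

(←) Conversely, suppose n³ ≡ 29 (mod 30). The only residue r in {0, …, 29} with r³ ≡ 29 (mod 30) is r = 29, so n ≡ 29 (mod 30).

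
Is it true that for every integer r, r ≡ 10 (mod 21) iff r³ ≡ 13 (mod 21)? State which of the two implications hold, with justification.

(→) Suppose r ≡ 10 (mod 21). Write r = 21j + 10. Then (21j + 10)³ = 9261j³ + 13230j² + 6300j + 1000 = 21(441j³ + 630j² + 300j + 47) + 13, so r³ ≡ 13 (mod 21).

(←) This fails: take r = 13. Then 13³ = 2197 ≡ 13 (mod 21), yet 13 ≡ 13 (mod 21), not 10.

Only the forward implication holds.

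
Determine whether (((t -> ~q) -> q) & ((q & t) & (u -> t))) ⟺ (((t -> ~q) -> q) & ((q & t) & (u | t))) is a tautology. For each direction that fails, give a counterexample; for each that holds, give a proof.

Forward direction. Assume the antecedent. If t is true, the antecedent forces (t = T, q = T, u = F) or (t = T, q = T, u = T), and the consequent holds there. If t is false, the antecedent cannot hold. Either way the consequent holds.

Converse. Assume the antecedent. If t is true, the antecedent forces (t = T, q = T, u = F) or (t = T, q = T, u = T), and the consequent holds there. If t is false, the antecedent cannot hold. Either way the consequent holds.

The biconditional holds.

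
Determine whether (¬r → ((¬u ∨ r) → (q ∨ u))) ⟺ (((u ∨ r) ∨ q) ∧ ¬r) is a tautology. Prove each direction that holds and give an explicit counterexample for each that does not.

(→) This fails. Under r = T, q = F, u = F, the left side is true but the right side is false.

(←) Assume the antecedent. If q is true, ¬r → ((¬u ∨ r) → (q ∨ u)) reduces to true regardless of the other variables. If q is false, the antecedent forces (r = F, q = F, u = T), and ¬r → ((¬u ∨ r) → (q ∨ u)) holds there. Either way ¬r → ((¬u ∨ r) → (q ∨ u)) holds.

Only the reverse direction holds.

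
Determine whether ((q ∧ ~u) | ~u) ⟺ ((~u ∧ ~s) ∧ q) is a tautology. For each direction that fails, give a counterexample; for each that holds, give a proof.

(⟸) Assume the antecedent. If s is true, the antecedent cannot hold. If s is false, the antecedent forces (s = F, u = F, q = T), and (q ∧ ~u) | ~u holds there. Either way (q ∧ ~u) | ~u holds.

(⟹) This fails. Under s = F, u = F, q = F, the left side is true but the right side is false.

Only the converse holds.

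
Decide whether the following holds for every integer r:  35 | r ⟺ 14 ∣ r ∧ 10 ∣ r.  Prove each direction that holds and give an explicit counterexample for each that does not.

(⇒) fails; (⇐) holds.

[⇐] Suppose 14 ∣ r and 10 ∣ r. Any common multiple of 14 and 10 is a multiple of their lcm; here lcm(14, 10) = 14·10/gcd(14, 10) = 140/2 = 70, so 70 ∣ r. Since 35 ∣ 70, it follows that 35 ∣ r.

[⇒] This fails: take r = 35. Certainly 35 ∣ 35, but 14 ∤ 35.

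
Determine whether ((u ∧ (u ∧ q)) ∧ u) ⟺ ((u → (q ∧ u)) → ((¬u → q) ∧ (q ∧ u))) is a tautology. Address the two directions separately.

Only the forward implication holds.

(←) This fails. Under u = T, q = F, the left side is false but the right side is true.

(→) Assume the antecedent. If u is true, the consequent reduces to true regardless of the other variables. If u is false, the antecedent cannot hold. Either way the consequent holds.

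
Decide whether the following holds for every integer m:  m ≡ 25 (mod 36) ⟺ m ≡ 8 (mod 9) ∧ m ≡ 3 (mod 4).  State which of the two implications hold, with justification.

(⇒) This fails: m = 25 gives 25 ≡ 25 (mod 36) but 25 ≡ 7 (mod 9), so the conjunction on the right does not hold.

(⇐) This fails: m = 35 satisfies both congruences on the right (35 ≡ 8 mod 9 and 35 ≡ 3 mod 4) yet 35 ≡ 35 (mod 36), not 25.

(⇒) fails and (⇐) fails.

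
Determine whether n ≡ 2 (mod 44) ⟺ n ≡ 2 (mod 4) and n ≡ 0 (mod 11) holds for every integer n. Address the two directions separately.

Neither direction holds.

(⟹) This fails: n = 2 gives 2 ≡ 2 (mod 44) but 2 ≡ 2 (mod 11), so the conjunction on the right does not hold.

(⟸) This fails: n = 22 satisfies both congruences on the right (22 ≡ 2 mod 4 and 22 ≡ 0 mod 11) yet 22 ≡ 22 (mod 44), not 2.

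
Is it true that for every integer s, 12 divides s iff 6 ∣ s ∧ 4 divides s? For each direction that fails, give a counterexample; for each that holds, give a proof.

[⇐] Suppose 6 ∣ s and 4 ∣ s. Any common multiple of 6 and 4 is a multiple of their lcm; here lcm(6, 4) = 6·4/gcd(6, 4) = 24/2 = 12, so 12 ∣ s.

[⇒] If 12 ∣ s, write s = 12q. Since 12 = 2·6, s = 6·(2q), so 6 ∣ s; and since 12 = 3·4, s = 4·(3q), so 4 ∣ s.

Both implications hold.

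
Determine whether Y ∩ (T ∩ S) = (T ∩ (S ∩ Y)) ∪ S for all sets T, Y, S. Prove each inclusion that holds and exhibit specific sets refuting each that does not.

(⊆) Let x ∈ Y ∩ (T ∩ S). Then x ∈ T ∩ Y ∩ S, from which x ∈ (T ∩ (S ∩ Y)) ∪ S.

(⊇) This inclusion fails. Take T = ∅, Y = ∅, S = {1}; then 1 ∈ (T ∩ (S ∩ Y)) ∪ S but 1 ∉ Y ∩ (T ∩ S).

The sets are not equal: only the forward inclusion holds.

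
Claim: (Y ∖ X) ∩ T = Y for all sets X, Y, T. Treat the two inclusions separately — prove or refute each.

The sets are not equal: only the forward inclusion holds.

(⟹) Let x ∈ (Y ∖ X) ∩ T. Then x ∈ Y ∩ T and x ∉ X, from which x ∈ Y.

(⟸) This inclusion fails. Take X = ∅, Y = {1}, T = ∅; then 1 ∈ Y but 1 ∉ (Y ∖ X) ∩ T.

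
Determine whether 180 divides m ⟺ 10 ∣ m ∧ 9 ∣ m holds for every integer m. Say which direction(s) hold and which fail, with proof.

Not equivalent: only (⇒) holds.

[⇒] If 180 ∣ m, write m = 180q. Since 180 = 18·10, m = 10·(18q), so 10 ∣ m; and since 180 = 20·9, m = 9·(20q), so 9 ∣ m.

[⇐] This fails: take m = 90. Both 10 ∣ 90 and 9 ∣ 90, yet 90 is not a multiple of 180 (since 90 = 0·180 + 90), so 180 ∤ 90.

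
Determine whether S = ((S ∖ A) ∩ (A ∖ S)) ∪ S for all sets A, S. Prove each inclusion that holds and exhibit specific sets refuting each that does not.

(⊆) Let x ∈ S. Then either x ∈ S and x ∉ A; or x ∈ A ∩ S. In each case x ∈ ((S ∖ A) ∩ (A ∖ S)) ∪ S, so S ⊆ ((S ∖ A) ∩ (A ∖ S)) ∪ S.

(⊇) Let x ∈ ((S ∖ A) ∩ (A ∖ S)) ∪ S. Then either x ∈ S and x ∉ A; or x ∈ A ∩ S. In each case x ∈ S, so ((S ∖ A) ∩ (A ∖ S)) ∪ S ⊆ S.

The two sets are equal.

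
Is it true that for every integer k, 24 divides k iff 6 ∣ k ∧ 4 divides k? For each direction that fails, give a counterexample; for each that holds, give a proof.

[⇒] If 24 ∣ k, write k = 24q. Since 24 = 4·6, k = 6·(4q), so 6 ∣ k; and since 24 = 6·4, k = 4·(6q), so 4 ∣ k.

[⇐] This fails: take k = 12. Both 6 ∣ 12 and 4 ∣ 12, yet 12 is not a multiple of 24 (since 12 = 0·24 + 12), so 24 ∤ 12.

Only the forward implication holds.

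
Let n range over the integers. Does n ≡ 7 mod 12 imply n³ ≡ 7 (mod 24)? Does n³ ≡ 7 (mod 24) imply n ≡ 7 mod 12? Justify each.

The forward direction fails; the converse holds.

(⇒) This fails: take n = 19. Then 19 ≡ 7 (mod 12), but 19³ = 6859 ≡ 19 (mod 24), not 7.

(⇐) Conversely, the residues r modulo 24 with r³ ≡ 7 (mod 24) are exactly {7}, and each is ≡ 7 (mod 12).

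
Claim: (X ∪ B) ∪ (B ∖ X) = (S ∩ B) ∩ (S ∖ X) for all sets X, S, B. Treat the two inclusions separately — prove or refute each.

(⊇) Let x ∈ (S ∩ B) ∩ (S ∖ X). Then x ∈ S ∩ B and x ∉ X, from which x ∈ (X ∪ B) ∪ (B ∖ X).

(⊆) This inclusion fails. Take X = {1}, S = ∅, B = ∅; then 1 ∈ (X ∪ B) ∪ (B ∖ X) but 1 ∉ (S ∩ B) ∩ (S ∖ X).

Only the reverse inclusion holds.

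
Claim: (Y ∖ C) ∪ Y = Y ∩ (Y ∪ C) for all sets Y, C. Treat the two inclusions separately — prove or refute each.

Both inclusions hold.

Forward inclusion. Let x ∈ (Y ∖ C) ∪ Y. Then either x ∈ Y and x ∉ C; or x ∈ Y ∩ C. In each case x ∈ Y ∩ (Y ∪ C), so (Y ∖ C) ∪ Y ⊆ Y ∩ (Y ∪ C).

Reverse inclusion. Let x ∈ Y ∩ (Y ∪ C). Then either x ∈ Y and x ∉ C; or x ∈ Y ∩ C. In each case x ∈ (Y ∖ C) ∪ Y, so Y ∩ (Y ∪ C) ⊆ (Y ∖ C) ∪ Y.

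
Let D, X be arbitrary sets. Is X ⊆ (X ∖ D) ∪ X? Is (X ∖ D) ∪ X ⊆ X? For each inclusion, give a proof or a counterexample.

Forward inclusion. Let x ∈ X. Then either x ∈ X and x ∉ D; or x ∈ D ∩ X. In each case x ∈ (X ∖ D) ∪ X, so X ⊆ (X ∖ D) ∪ X.

Reverse inclusion. Let x ∈ (X ∖ D) ∪ X. Then either x ∈ X and x ∉ D; or x ∈ D ∩ X. In each case x ∈ X, so (X ∖ D) ∪ X ⊆ X.

Both inclusions hold.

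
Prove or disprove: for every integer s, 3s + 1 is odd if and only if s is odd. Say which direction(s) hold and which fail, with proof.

Neither direction holds.

[⇒] This fails: s = 6 gives 3s + 1 = 19, which is odd, but 6 is even, not odd.

[⇐] This also fails: s = 7 is odd, but 3s + 1 = 22 is even, not odd.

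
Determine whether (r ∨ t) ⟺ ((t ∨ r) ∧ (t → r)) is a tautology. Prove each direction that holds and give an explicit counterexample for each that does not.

(⇒) fails; (⇐) holds.

(→) This fails. Under r = F, t = T, the left side is true but the right side is false.

(←) Assume the antecedent. If r is true, r ∨ t reduces to true regardless of the other variables. If r is false, the antecedent cannot hold. Either way r ∨ t holds.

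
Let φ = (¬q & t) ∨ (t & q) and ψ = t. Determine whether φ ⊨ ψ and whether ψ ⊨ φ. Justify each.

Both directions hold; the statement is true.

(⇐) Assume the antecedent. If q is true, the antecedent forces (q = T, t = T), and (¬q & t) ∨ (t & q) holds there. If q is false, the antecedent forces (q = F, t = T), and (¬q & t) ∨ (t & q) holds there. Either way (¬q & t) ∨ (t & q) holds.

(⇒) Assume the antecedent. If q is true, the antecedent forces (q = T, t = T), and t holds there. If q is false, the antecedent forces (q = F, t = T), and t holds there. Either way t holds.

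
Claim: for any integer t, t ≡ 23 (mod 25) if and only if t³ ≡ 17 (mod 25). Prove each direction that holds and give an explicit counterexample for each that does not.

The biconditional holds.

[⇒] Suppose t ≡ 23 (mod 25). Write t = 25j + 23. Then (25j + 23)³ = 15625j³ + 43125j² + 39675j + 12167 = 25(625j³ + 1725j² + 1587j + 486) + 17, so t³ ≡ 17 (mod 25).

[⇐] Conversely, suppose t³ ≡ 17 (mod 25). The only residue r in {0, …, 24} with r³ ≡ 17 (mod 25) is r = 23, so t ≡ 23 (mod 25).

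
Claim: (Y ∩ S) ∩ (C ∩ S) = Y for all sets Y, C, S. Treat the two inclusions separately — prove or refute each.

Reverse inclusion. This inclusion fails. Take Y = {1}, C = ∅, S = ∅; then 1 ∈ Y but 1 ∉ (Y ∩ S) ∩ (C ∩ S).

Forward inclusion. Let x ∈ (Y ∩ S) ∩ (C ∩ S). Then x ∈ Y ∩ C ∩ S, from which x ∈ Y.

The sets are not equal: only the forward inclusion holds.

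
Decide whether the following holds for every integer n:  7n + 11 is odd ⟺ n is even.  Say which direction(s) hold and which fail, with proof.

Equivalent; both directions hold.

[⇐] Suppose n is even; write n = 2j. Then 7n + 11 = 7·(2j) + 11 = 2·7j + 11, which is odd.

[⇒] Suppose 7n + 11 is odd. Since 7 is odd, 7n and n have the same parity, so 7n + 11 ≡ n + 11 (mod 2). As 11 is odd, 7n + 11 is odd exactly when n is even. Thus n is even.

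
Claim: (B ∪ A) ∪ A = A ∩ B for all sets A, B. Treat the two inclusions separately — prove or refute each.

The sets are not equal: only the reverse inclusion holds.

(⊆) This inclusion fails. Take A = {1}, B = ∅; then 1 ∈ (B ∪ A) ∪ A but 1 ∉ A ∩ B.

(⊇) Let x ∈ A ∩ B. Then x ∈ A ∩ B, from which x ∈ (B ∪ A) ∪ A.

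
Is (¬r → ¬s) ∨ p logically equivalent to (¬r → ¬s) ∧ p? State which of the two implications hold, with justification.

Only the converse holds.

Forward direction. This fails. Under s = F, r = F, p = F, the left side is true but the right side is false.

Converse. Assume the antecedent. If s is true, the antecedent forces (s = T, r = T, p = T), and (¬r → ¬s) ∨ p holds there. If s is false, (¬r → ¬s) ∨ p reduces to true regardless of the other variables. Either way (¬r → ¬s) ∨ p holds.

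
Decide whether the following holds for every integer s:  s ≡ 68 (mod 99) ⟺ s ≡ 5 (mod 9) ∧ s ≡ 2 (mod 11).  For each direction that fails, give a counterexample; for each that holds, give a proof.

Forward direction. Suppose s ≡ 68 (mod 99); write s = 99j + 68. Since 9 ∣ 99, reducing mod 9 gives s ≡ 68 ≡ 5 (mod 9); since 11 ∣ 99, reducing mod 11 gives s ≡ 68 ≡ 2 (mod 11).

Converse. If s ≡ 5 (mod 9) and s ≡ 2 (mod 11), then by the Chinese remainder theorem s ≡ 68 (mod 99). This is exactly s ≡ 68 (mod 99).

Equivalent; both directions hold.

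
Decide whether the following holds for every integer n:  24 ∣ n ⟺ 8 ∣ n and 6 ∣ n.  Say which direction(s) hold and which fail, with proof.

Both directions hold.

Forward direction. If 24 ∣ n, write n = 24q. Since 24 = 3·8, n = 8·(3q), so 8 ∣ n; and since 24 = 4·6, n = 6·(4q), so 6 ∣ n.

Converse. Suppose 8 ∣ n and 6 ∣ n. Any common multiple of 8 and 6 is a multiple of their lcm; here lcm(8, 6) = 8·6/gcd(8, 6) = 48/2 = 24, so 24 ∣ n.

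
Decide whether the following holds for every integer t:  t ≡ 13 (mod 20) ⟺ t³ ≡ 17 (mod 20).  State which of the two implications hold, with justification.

(⟹) Suppose t ≡ 13 (mod 20). Write t = 20j + 13. Then (20j + 13)³ = 8000j³ + 15600j² + 10140j + 2197 = 20(400j³ + 780j² + 507j + 109) + 17, so t³ ≡ 17 (mod 20).

(⟸) Conversely, suppose t³ ≡ 17 (mod 20). The only residue r in {0, …, 19} with r³ ≡ 17 (mod 20) is r = 13, so t ≡ 13 (mod 20).

Both implications hold.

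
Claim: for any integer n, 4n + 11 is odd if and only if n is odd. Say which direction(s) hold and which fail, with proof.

Forward direction. This fails: take n = 2. Then 4n + 11 = 19, which is odd, yet n = 2 is even, not odd.

Converse. Suppose n is odd. Since 4 is even, 4n is even for every n, so 4n + 11 has the same parity as 11, which is odd. Hence 4n + 11 is odd.

Only the reverse direction holds.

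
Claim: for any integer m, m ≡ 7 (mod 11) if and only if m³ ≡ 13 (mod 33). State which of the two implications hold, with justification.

[⇒] This fails: take m = 18. Then 18 ≡ 7 (mod 11), but 18³ = 5832 ≡ 24 (mod 33), not 13.

[⇐] Conversely, the residues r modulo 33 with r³ ≡ 13 (mod 33) are exactly {7}, and each is ≡ 7 (mod 11).

Only the reverse direction holds.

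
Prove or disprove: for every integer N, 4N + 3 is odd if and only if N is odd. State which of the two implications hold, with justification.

(⟹) This fails: take N = 2. Then 4N + 3 = 11, which is odd, yet N = 2 is even, not odd.

(⟸) Suppose N is odd. Since 4 is even, 4N is even for every N, so 4N + 3 has the same parity as 3, which is odd. Hence 4N + 3 is odd.

(⇒) fails; (⇐) holds.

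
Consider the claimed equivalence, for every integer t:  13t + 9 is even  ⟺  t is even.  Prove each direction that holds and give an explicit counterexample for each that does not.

Both directions fail.

(→) This fails: t = 3 gives 13t + 9 = 48, which is even, but 3 is odd, not even.

(←) This also fails: t = 4 is even, but 13t + 9 = 61 is odd, not even.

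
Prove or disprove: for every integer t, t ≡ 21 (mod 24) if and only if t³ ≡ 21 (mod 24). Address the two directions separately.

Both directions hold.

(→) Suppose t ≡ 21 (mod 24). Write t = 24j + 21. Then (24j + 21)³ = 13824j³ + 36288j² + 31752j + 9261 = 24(576j³ + 1512j² + 1323j + 385) + 21, so t³ ≡ 21 (mod 24).

(←) Conversely, suppose t³ ≡ 21 (mod 24). The only residue r in {0, …, 23} with r³ ≡ 21 (mod 24) is r = 21, so t ≡ 21 (mod 24).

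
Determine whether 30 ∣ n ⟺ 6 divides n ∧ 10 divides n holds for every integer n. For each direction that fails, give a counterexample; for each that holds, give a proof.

(⟹) If 30 ∣ n, write n = 30q. Since 30 = 5·6, n = 6·(5q), so 6 ∣ n; and since 30 = 3·10, n = 10·(3q), so 10 ∣ n.

(⟸) Suppose 6 ∣ n and 10 ∣ n. Any common multiple of 6 and 10 is a multiple of their lcm; here lcm(6, 10) = 6·10/gcd(6, 10) = 60/2 = 30, so 30 ∣ n.

The biconditional holds.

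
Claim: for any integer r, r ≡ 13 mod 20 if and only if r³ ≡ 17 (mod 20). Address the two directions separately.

Both directions hold; the statement is true.

(←) Suppose r³ ≡ 17 (mod 20). The only residue r in {0, …, 19} with r³ ≡ 17 (mod 20) is r = 13, so r ≡ 13 (mod 20).

(→) Suppose r ≡ 13 mod 20. Write r = 20j + 13. Then (20j + 13)³ = 8000j³ + 15600j² + 10140j + 2197 = 20(400j³ + 780j² + 507j + 109) + 17, so r³ ≡ 17 (mod 20).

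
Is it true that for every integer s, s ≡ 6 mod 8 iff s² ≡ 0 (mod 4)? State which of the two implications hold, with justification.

(⇒) holds; (⇐) fails.

(⟹) Suppose s ≡ 6 (mod 8). Then s² ≡ 6² = 36 (mod 8), and since 4 ∣ 8, also s² ≡ 0 (mod 4).

(⟸) This fails: take s = 0. Then 0² = 0 ≡ 0 (mod 4), yet 0 ≡ 0 (mod 8), not 6.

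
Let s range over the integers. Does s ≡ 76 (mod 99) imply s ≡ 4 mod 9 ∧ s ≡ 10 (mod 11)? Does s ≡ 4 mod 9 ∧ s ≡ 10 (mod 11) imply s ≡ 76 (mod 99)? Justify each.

Equivalent; both directions hold.

Forward direction. Suppose s ≡ 76 (mod 99); write s = 99j + 76. Since 9 ∣ 99, reducing mod 9 gives s ≡ 76 ≡ 4 (mod 9); since 11 ∣ 99, reducing mod 11 gives s ≡ 76 ≡ 10 (mod 11).

Converse. If s ≡ 4 (mod 9) and s ≡ 10 (mod 11), then by the Chinese remainder theorem s ≡ 76 (mod 99). This is exactly s ≡ 76 (mod 99).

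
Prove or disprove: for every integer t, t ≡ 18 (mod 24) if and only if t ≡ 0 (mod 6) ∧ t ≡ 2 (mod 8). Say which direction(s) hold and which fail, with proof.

(⇒) Suppose t ≡ 18 (mod 24); write t = 24j + 18. Since 6 ∣ 24, reducing mod 6 gives t ≡ 18 ≡ 0 (mod 6); since 8 ∣ 24, reducing mod 8 gives t ≡ 18 ≡ 2 (mod 8).

(⇐) Conversely, if t ≡ 0 (mod 6) and t ≡ 2 (mod 8), then by the Chinese remainder theorem t ≡ 18 (mod 24). This is exactly t ≡ 18 (mod 24).

Both implications hold.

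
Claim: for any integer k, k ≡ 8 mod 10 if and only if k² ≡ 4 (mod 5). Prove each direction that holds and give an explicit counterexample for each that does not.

(⟸) This fails: take k = 2. Then 2² = 4 ≡ 4 (mod 5), yet 2 ≡ 2 (mod 10), not 8.

(⟹) Suppose k ≡ 8 (mod 10). Then k² ≡ 8² = 64 (mod 10), and since 5 ∣ 10, also k² ≡ 4 (mod 5).

(⇒) holds; (⇐) fails.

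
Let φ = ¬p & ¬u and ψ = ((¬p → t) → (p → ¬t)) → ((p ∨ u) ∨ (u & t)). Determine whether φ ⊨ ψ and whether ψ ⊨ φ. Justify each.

[⇒] This fails. Under u = F, t = F, p = F, the left side is true but the right side is false.

[⇐] This fails. Under u = T, t = F, p = F, the left side is false but the right side is true.

(⇒) fails and (⇐) fails.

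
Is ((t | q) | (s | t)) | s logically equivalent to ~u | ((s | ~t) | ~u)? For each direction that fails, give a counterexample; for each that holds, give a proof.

Forward direction. This fails. Under s = F, q = F, u = T, t = T, the left side is true but the right side is false.

Converse. This fails. Under s = F, q = F, u = F, t = F, the left side is false but the right side is true.

Neither implication holds.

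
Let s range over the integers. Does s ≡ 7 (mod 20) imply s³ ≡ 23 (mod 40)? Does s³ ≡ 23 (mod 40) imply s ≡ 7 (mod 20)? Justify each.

The forward direction fails; the converse holds.

(⇒) This fails: take s = 27. Then 27 ≡ 7 (mod 20), but 27³ = 19683 ≡ 3 (mod 40), not 23.

(⇐) Conversely, the residues r modulo 40 with r³ ≡ 23 (mod 40) are exactly {7}, and each is ≡ 7 (mod 20).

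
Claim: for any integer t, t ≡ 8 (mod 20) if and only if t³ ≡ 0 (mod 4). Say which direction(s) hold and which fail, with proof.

(⟸) This fails: take t = 0. Then 0³ = 0 ≡ 0 (mod 4), yet 0 ≡ 0 (mod 20), not 8.

(⟹) Suppose t ≡ 8 (mod 20). Then t³ ≡ 8³ = 512 (mod 20), and since 4 ∣ 20, also t³ ≡ 0 (mod 4).

The forward direction holds; the converse fails.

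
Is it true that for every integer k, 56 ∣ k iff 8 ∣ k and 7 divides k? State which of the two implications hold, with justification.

[⇒] If 56 ∣ k, write k = 56q. Since 56 = 7·8, k = 8·(7q), so 8 ∣ k; and since 56 = 8·7, k = 7·(8q), so 7 ∣ k.

[⇐] Suppose 8 ∣ k and 7 ∣ k. Any common multiple of 8 and 7 is a multiple of their lcm; here gcd(8, 7) = 1, so lcm(8, 7) = 8·7 = 56, so 56 ∣ k.

Equivalent; both directions hold.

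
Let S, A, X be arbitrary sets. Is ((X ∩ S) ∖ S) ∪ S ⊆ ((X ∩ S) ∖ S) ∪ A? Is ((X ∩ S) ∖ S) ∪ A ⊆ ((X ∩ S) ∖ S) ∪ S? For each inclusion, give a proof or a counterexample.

Both inclusions fail.

Forward inclusion. This inclusion fails. Take S = {1}, A = ∅, X = ∅; then 1 ∈ ((X ∩ S) ∖ S) ∪ S but 1 ∉ ((X ∩ S) ∖ S) ∪ A.

Reverse inclusion. This inclusion fails. Take S = ∅, A = {1}, X = ∅; then 1 ∈ ((X ∩ S) ∖ S) ∪ A but 1 ∉ ((X ∩ S) ∖ S) ∪ S.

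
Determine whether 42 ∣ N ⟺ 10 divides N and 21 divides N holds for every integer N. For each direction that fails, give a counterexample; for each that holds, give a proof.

(⇒) fails; (⇐) holds.

Forward direction. This fails: take N = 42. Certainly 42 ∣ 42, but 10 ∤ 42.

Converse. Suppose 10 ∣ N and 21 ∣ N. Any common multiple of 10 and 21 is a multiple of their lcm; here gcd(10, 21) = 1, so lcm(10, 21) = 10·21 = 210, so 210 ∣ N. Since 42 ∣ 210, it follows that 42 ∣ N.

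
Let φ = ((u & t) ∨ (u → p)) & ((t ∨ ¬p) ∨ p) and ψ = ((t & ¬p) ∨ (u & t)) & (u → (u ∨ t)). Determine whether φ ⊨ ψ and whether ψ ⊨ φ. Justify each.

Only the converse holds.

(⟹) This fails. Under u = F, t = F, p = F, the left side is true but the right side is false.

(⟸) Assume the antecedent. If u is true, the antecedent forces (u = T, t = T, p = F) or (u = T, t = T, p = T), and the consequent holds there. If u is false, the consequent reduces to true regardless of the other variables. Either way the consequent holds.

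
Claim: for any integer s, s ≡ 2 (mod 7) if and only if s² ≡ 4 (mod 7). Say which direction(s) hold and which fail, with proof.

Forward direction. Suppose s ≡ 2 (mod 7). Write s = 7j + 2. Then (7j + 2)² = 49j² + 28j + 4 = 7(7j² + 4j) + 4, so s² ≡ 4 (mod 7).

Converse. This fails: take s = 5. Then 5² = 25 ≡ 4 (mod 7), yet 5 ≡ 5 (mod 7), not 2.

(⇒) holds; (⇐) fails.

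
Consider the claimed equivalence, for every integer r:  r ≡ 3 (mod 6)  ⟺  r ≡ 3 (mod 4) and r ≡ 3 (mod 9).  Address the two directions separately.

(⇒) fails; (⇐) holds.

Forward direction. This fails: r = 33 gives 33 ≡ 3 (mod 6) but 33 ≡ 1 (mod 4), so the conjunction on the right does not hold.

Converse. If r ≡ 3 (mod 4) and r ≡ 3 (mod 9), then by the Chinese remainder theorem r ≡ 3 (mod 36). Since 3 ≡ 3 (mod 6) and 6 ∣ 36, we get r ≡ 3 (mod 6).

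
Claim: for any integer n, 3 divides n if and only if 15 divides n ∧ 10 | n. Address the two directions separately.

Converse. Suppose 15 ∣ n and 10 ∣ n. Any common multiple of 15 and 10 is a multiple of their lcm; here lcm(15, 10) = 15·10/gcd(15, 10) = 150/5 = 30, so 30 ∣ n. Since 3 ∣ 30, it follows that 3 ∣ n.

Forward direction. This fails: take n = 3. Certainly 3 ∣ 3, but 15 ∤ 3.

Not equivalent: only (⇐) holds.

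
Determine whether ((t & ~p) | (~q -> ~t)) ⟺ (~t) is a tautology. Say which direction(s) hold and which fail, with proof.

(→) This fails. Under q = F, p = F, t = T, the left side is true but the right side is false.

(←) Assume the antecedent. If q is true, (t & ~p) | (~q -> ~t) reduces to true regardless of the other variables. If q is false, the antecedent forces (q = F, p = F, t = F) or (q = F, p = T, t = F), and (t & ~p) | (~q -> ~t) holds there. Either way (t & ~p) | (~q -> ~t) holds.

Not equivalent: only (⇐) holds.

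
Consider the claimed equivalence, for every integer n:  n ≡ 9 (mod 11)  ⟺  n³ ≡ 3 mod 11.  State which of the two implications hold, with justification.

Equivalent; both directions hold.

[⇒] Suppose n ≡ 9 (mod 11). Write n = 11j + 9. Then (11j + 9)³ = 1331j³ + 3267j² + 2673j + 729 = 11(121j³ + 297j² + 243j + 66) + 3, so n³ ≡ 3 (mod 11).

[⇐] Conversely, suppose n³ ≡ 3 (mod 11). The only residue r in {0, …, 10} with r³ ≡ 3 (mod 11) is r = 9, so n ≡ 9 (mod 11).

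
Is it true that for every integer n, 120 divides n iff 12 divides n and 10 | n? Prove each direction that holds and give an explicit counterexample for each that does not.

Not equivalent: only (⇒) holds.

Forward direction. If 120 ∣ n, write n = 120q. Since 120 = 10·12, n = 12·(10q), so 12 ∣ n; and since 120 = 12·10, n = 10·(12q), so 10 ∣ n.

Converse. This fails: take n = 60. Both 12 ∣ 60 and 10 ∣ 60, yet 60 is not a multiple of 120 (since 60 = 0·120 + 60), so 120 ∤ 60.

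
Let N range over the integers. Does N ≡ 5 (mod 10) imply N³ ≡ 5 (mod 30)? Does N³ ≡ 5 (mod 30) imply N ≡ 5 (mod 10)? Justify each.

Only the converse holds.

Converse. The residues r modulo 30 with r³ ≡ 5 (mod 30) are exactly {5}, and each is ≡ 5 (mod 10).

Forward direction. This fails: take N = 15. Then 15 ≡ 5 (mod 10), but 15³ = 3375 ≡ 15 (mod 30), not 5.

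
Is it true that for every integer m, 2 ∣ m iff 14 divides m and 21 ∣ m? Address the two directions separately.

Only the converse holds.

Converse. Suppose 14 ∣ m and 21 ∣ m. Any common multiple of 14 and 21 is a multiple of their lcm; here lcm(14, 21) = 14·21/gcd(14, 21) = 294/7 = 42, so 42 ∣ m. Since 2 ∣ 42, it follows that 2 ∣ m.

Forward direction. This fails: take m = 2. Certainly 2 ∣ 2, but 14 ∤ 2.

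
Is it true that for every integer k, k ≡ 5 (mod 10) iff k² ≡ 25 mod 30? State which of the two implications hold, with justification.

[⇐] The residues r modulo 30 with r² ≡ 25 (mod 30) are exactly {5, 25}, and each is ≡ 5 (mod 10).

[⇒] This fails: take k = 15. Then 15 ≡ 5 (mod 10), but 15² = 225 ≡ 15 (mod 30), not 25.

Only the converse holds.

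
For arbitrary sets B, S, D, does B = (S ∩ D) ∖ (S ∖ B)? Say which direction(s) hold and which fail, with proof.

Only the reverse inclusion holds.

(⟹) This inclusion fails. Take B = {1}, S = ∅, D = ∅; then 1 ∈ B but 1 ∉ (S ∩ D) ∖ (S ∖ B).

(⟸) Let x ∈ (S ∩ D) ∖ (S ∖ B). Then x ∈ B ∩ S ∩ D, from which x ∈ B.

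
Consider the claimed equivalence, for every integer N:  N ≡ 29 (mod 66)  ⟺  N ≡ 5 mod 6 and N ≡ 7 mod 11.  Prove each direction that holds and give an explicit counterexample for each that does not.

(→) Suppose N ≡ 29 (mod 66); write N = 66j + 29. Since 6 ∣ 66, reducing mod 6 gives N ≡ 29 ≡ 5 (mod 6); since 11 ∣ 66, reducing mod 11 gives N ≡ 29 ≡ 7 (mod 11).

(←) Conversely, if N ≡ 5 (mod 6) and N ≡ 7 (mod 11), then by the Chinese remainder theorem N ≡ 29 (mod 66). This is exactly N ≡ 29 (mod 66).

Equivalent; both directions hold.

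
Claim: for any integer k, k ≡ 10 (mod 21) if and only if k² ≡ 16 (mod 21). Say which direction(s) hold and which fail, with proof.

Only the forward direction holds.

Forward direction. Suppose k ≡ 10 (mod 21). Write k = 21j + 10. Then (21j + 10)² = 441j² + 420j + 100 = 21(21j² + 20j + 4) + 16, so k² ≡ 16 (mod 21).

Converse. This fails: take k = 4. Then 4² = 16 ≡ 16 (mod 21), yet 4 ≡ 4 (mod 21), not 10.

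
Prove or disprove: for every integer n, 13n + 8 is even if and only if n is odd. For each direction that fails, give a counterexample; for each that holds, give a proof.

(⇒) fails and (⇐) fails.

Forward direction. This fails: n = 0 gives 13n + 8 = 8, which is even, but 0 is even, not odd.

Converse. This also fails: n = 1 is odd, but 13n + 8 = 21 is odd, not even.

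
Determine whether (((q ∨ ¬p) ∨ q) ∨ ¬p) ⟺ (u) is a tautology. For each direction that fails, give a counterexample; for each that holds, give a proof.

(⇒) fails and (⇐) fails.

(⇒) This fails. Under q = F, u = F, p = F, the left side is true but the right side is false.

(⇐) This fails. Under q = F, u = T, p = T, the left side is false but the right side is true.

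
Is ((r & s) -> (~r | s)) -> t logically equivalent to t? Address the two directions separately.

Forward direction. Assume the antecedent. If r is true, the antecedent forces (r = T, s = F, t = T) or (r = T, s = T, t = T), and t holds there. If r is false, the antecedent forces (r = F, s = F, t = T) or (r = F, s = T, t = T), and t holds there. Either way t holds.

Converse. Assume the antecedent. If r is true, the antecedent forces (r = T, s = F, t = T) or (r = T, s = T, t = T), and ((r & s) -> (~r | s)) -> t holds there. If r is false, the antecedent forces (r = F, s = F, t = T) or (r = F, s = T, t = T), and ((r & s) -> (~r | s)) -> t holds there. Either way ((r & s) -> (~r | s)) -> t holds.

Both directions hold.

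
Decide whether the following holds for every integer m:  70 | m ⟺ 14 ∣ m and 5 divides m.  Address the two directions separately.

Both directions hold; the statement is true.

Forward direction. If 70 ∣ m, write m = 70q. Since 70 = 5·14, m = 14·(5q), so 14 ∣ m; and since 70 = 14·5, m = 5·(14q), so 5 ∣ m.

Converse. Suppose 14 ∣ m and 5 ∣ m. Any common multiple of 14 and 5 is a multiple of their lcm; here gcd(14, 5) = 1, so lcm(14, 5) = 14·5 = 70, so 70 ∣ m.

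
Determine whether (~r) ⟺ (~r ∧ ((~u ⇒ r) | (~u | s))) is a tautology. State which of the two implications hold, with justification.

(⇐) Assume the antecedent. If r is true, the antecedent cannot hold. If r is false, ~r reduces to true regardless of the other variables. Either way ~r holds.

(⇒) Assume the antecedent. If r is true, the antecedent cannot hold. If r is false, ~r ∧ ((~u ⇒ r) | (~u | s)) reduces to true regardless of the other variables. Either way ~r ∧ ((~u ⇒ r) | (~u | s)) holds.

Both implications hold.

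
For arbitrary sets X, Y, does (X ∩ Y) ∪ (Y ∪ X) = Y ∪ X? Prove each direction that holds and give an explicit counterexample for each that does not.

(⟸) Let x ∈ Y ∪ X. Then either x ∈ X and x ∉ Y; or x ∈ Y and x ∉ X; or x ∈ X ∩ Y. In each case x ∈ (X ∩ Y) ∪ (Y ∪ X), so Y ∪ X ⊆ (X ∩ Y) ∪ (Y ∪ X).

(⟹) Let x ∈ (X ∩ Y) ∪ (Y ∪ X). Then either x ∈ X and x ∉ Y; or x ∈ Y and x ∉ X; or x ∈ X ∩ Y. In each case x ∈ Y ∪ X, so (X ∩ Y) ∪ (Y ∪ X) ⊆ Y ∪ X.

Both inclusions hold; the sets are equal.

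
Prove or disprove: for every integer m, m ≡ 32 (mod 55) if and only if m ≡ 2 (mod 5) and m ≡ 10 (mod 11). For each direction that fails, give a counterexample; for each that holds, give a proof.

The biconditional holds.

(⟹) Suppose m ≡ 32 (mod 55); write m = 55j + 32. Since 5 ∣ 55, reducing mod 5 gives m ≡ 32 ≡ 2 (mod 5); since 11 ∣ 55, reducing mod 11 gives m ≡ 32 ≡ 10 (mod 11).

(⟸) Conversely, if m ≡ 2 (mod 5) and m ≡ 10 (mod 11), then by the Chinese remainder theorem m ≡ 32 (mod 55). This is exactly m ≡ 32 (mod 55).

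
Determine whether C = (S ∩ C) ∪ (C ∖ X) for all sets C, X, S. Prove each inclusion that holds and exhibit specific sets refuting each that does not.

(⟹) This inclusion fails. Take C = {1}, X = {1}, S = ∅; then 1 ∈ C but 1 ∉ (S ∩ C) ∪ (C ∖ X).

(⟸) Let x ∈ (S ∩ C) ∪ (C ∖ X). Then either x ∈ C and x ∉ X, S; or x ∈ C ∩ S and x ∉ X; or x ∈ C ∩ X ∩ S. In each case x ∈ C, so (S ∩ C) ∪ (C ∖ X) ⊆ C.

The sets are not equal: only the reverse inclusion holds.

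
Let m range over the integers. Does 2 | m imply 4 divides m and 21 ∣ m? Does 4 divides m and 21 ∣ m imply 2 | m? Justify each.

Not equivalent: only (⇐) holds.

(⇒) This fails: take m = 2. Certainly 2 ∣ 2, but 4 ∤ 2.

(⇐) Suppose 4 ∣ m and 21 ∣ m. Any common multiple of 4 and 21 is a multiple of their lcm; here gcd(4, 21) = 1, so lcm(4, 21) = 4·21 = 84, so 84 ∣ m. Since 2 ∣ 84, it follows that 2 ∣ m.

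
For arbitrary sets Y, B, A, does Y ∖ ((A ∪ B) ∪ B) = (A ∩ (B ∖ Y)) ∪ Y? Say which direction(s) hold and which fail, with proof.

(⊆) holds; (⊇) fails.

(⟹) Let x ∈ Y ∖ ((A ∪ B) ∪ B). Then x ∈ Y and x ∉ B, A, from which x ∈ (A ∩ (B ∖ Y)) ∪ Y.

(⟸) This inclusion fails. Take Y = {1}, B = {1}, A = ∅; then 1 ∈ (A ∩ (B ∖ Y)) ∪ Y but 1 ∉ Y ∖ ((A ∪ B) ∪ B).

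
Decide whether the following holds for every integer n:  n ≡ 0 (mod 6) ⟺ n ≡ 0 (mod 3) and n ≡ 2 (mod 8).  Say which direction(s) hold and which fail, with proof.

(⟹) This fails: n = 0 gives 0 ≡ 0 (mod 6) but 0 ≡ 0 (mod 8), so the conjunction on the right does not hold.

(⟸) Conversely, if n ≡ 0 (mod 3) and n ≡ 2 (mod 8), then by the Chinese remainder theorem n ≡ 18 (mod 24). Since 18 ≡ 0 (mod 6) and 6 ∣ 24, we get n ≡ 0 (mod 6).

(⇒) fails; (⇐) holds.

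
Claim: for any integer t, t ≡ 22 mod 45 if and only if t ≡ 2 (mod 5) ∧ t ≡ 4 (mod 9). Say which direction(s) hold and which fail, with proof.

Equivalent; both directions hold.

Forward direction. Suppose t ≡ 22 (mod 45); write t = 45j + 22. Since 5 ∣ 45, reducing mod 5 gives t ≡ 22 ≡ 2 (mod 5); since 9 ∣ 45, reducing mod 9 gives t ≡ 22 ≡ 4 (mod 9).

Converse. If t ≡ 2 (mod 5) and t ≡ 4 (mod 9), then by the Chinese remainder theorem t ≡ 22 (mod 45). This is exactly t ≡ 22 (mod 45).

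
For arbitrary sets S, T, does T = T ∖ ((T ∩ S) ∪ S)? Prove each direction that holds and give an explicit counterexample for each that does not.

The sets are not equal: only the reverse inclusion holds.

(⟹) This inclusion fails. Take S = {1}, T = {1}; then 1 ∈ T but 1 ∉ T ∖ ((T ∩ S) ∪ S).

(⟸) Let x ∈ T ∖ ((T ∩ S) ∪ S). Then x ∈ T and x ∉ S, from which x ∈ T.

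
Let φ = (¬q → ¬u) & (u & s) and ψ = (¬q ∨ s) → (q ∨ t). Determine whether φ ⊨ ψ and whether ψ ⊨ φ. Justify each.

[⇒] Assume the antecedent. If q is true, (¬q ∨ s) → (q ∨ t) reduces to true regardless of the other variables. If q is false, the antecedent cannot hold. Either way (¬q ∨ s) → (q ∨ t) holds.

[⇐] This fails. Under q = T, s = F, t = F, u = F, the left side is false but the right side is true.

(⇒) holds; (⇐) fails.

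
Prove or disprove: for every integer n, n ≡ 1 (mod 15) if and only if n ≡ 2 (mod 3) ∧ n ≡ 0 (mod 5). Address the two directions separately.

[⇒] This fails: n = 1 gives 1 ≡ 1 (mod 15) but 1 ≡ 1 (mod 3), so the conjunction on the right does not hold.

[⇐] This fails: n = 5 satisfies both congruences on the right (5 ≡ 2 mod 3 and 5 ≡ 0 mod 5) yet 5 ≡ 5 (mod 15), not 1.

Both directions fail.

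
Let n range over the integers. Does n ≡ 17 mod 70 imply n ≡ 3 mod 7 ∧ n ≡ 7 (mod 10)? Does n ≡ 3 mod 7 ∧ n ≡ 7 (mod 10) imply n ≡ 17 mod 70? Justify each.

(⟹) Suppose n ≡ 17 (mod 70); write n = 70j + 17. Since 7 ∣ 70, reducing mod 7 gives n ≡ 17 ≡ 3 (mod 7); since 10 ∣ 70, reducing mod 10 gives n ≡ 17 ≡ 7 (mod 10).

(⟸) Conversely, if n ≡ 3 (mod 7) and n ≡ 7 (mod 10), then by the Chinese remainder theorem n ≡ 17 (mod 70). This is exactly n ≡ 17 (mod 70).

Both directions hold.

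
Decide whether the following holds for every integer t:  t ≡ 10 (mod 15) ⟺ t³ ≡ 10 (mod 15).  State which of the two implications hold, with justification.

(⟹) Suppose t ≡ 10 (mod 15). Write t = 15j + 10. Then (15j + 10)³ = 3375j³ + 6750j² + 4500j + 1000 = 15(225j³ + 450j² + 300j + 66) + 10, so t³ ≡ 10 (mod 15).

(⟸) Conversely, suppose t³ ≡ 10 (mod 15). The only residue r in {0, …, 14} with r³ ≡ 10 (mod 15) is r = 10, so t ≡ 10 (mod 15).

Both directions hold; the statement is true.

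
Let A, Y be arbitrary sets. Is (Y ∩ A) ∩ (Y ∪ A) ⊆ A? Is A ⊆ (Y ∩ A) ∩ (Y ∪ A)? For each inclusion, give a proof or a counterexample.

The sets are not equal: only the forward inclusion holds.

Forward inclusion. Let x ∈ (Y ∩ A) ∩ (Y ∪ A). Then x ∈ A ∩ Y, from which x ∈ A.

Reverse inclusion. This inclusion fails. Take A = {1}, Y = ∅; then 1 ∈ A but 1 ∉ (Y ∩ A) ∩ (Y ∪ A).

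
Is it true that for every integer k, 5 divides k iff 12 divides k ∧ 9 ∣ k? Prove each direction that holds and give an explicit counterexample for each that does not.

(→) This fails: take k = 5. Certainly 5 ∣ 5, but 12 ∤ 5.

(←) This fails: take k = 36. Both 12 ∣ 36 and 9 ∣ 36, yet 36 is not a multiple of 5 (since 36 = 7·5 + 1), so 5 ∤ 36.

Neither implication holds.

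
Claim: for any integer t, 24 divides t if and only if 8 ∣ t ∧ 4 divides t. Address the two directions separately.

(⇒) holds; (⇐) fails.

[⇒] If 24 ∣ t, write t = 24q. Since 24 = 3·8, t = 8·(3q), so 8 ∣ t; and since 24 = 6·4, t = 4·(6q), so 4 ∣ t.

[⇐] This fails: take t = 8. Both 8 ∣ 8 and 4 ∣ 8, yet 8 is not a multiple of 24 (since 8 = 0·24 + 8), so 24 ∤ 8.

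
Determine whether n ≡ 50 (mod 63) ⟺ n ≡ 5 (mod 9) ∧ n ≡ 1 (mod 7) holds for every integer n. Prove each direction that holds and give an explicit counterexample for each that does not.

(⟸) If n ≡ 5 (mod 9) and n ≡ 1 (mod 7), then by the Chinese remainder theorem n ≡ 50 (mod 63). This is exactly n ≡ 50 (mod 63).

(⟹) Suppose n ≡ 50 (mod 63); write n = 63j + 50. Since 9 ∣ 63, reducing mod 9 gives n ≡ 50 ≡ 5 (mod 9); since 7 ∣ 63, reducing mod 7 gives n ≡ 50 ≡ 1 (mod 7).

Both directions hold.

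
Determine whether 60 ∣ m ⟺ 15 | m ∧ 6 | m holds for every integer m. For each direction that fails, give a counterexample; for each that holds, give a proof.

(→) If 60 ∣ m, write m = 60q. Since 60 = 4·15, m = 15·(4q), so 15 ∣ m; and since 60 = 10·6, m = 6·(10q), so 6 ∣ m.

(←) This fails: take m = 30. Both 15 ∣ 30 and 6 ∣ 30, yet 30 is not a multiple of 60 (since 30 = 0·60 + 30), so 60 ∤ 30.

Not equivalent: only (⇒) holds.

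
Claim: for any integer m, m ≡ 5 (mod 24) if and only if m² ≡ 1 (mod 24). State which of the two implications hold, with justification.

(⇒) holds; (⇐) fails.

[⇒] Suppose m ≡ 5 (mod 24). Write m = 24j + 5. Then (24j + 5)² = 576j² + 240j + 25 = 24(24j² + 10j + 1) + 1, so m² ≡ 1 (mod 24).

[⇐] This fails: take m = 1. Then 1² = 1 ≡ 1 (mod 24), yet 1 ≡ 1 (mod 24), not 5.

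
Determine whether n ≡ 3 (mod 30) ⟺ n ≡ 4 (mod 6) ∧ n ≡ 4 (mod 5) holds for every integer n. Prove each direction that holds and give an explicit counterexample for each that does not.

Forward direction. This fails: n = 3 gives 3 ≡ 3 (mod 30) but 3 ≡ 3 (mod 6), so the conjunction on the right does not hold.

Converse. This fails: n = 4 satisfies both congruences on the right (4 ≡ 4 mod 6 and 4 ≡ 4 mod 5) yet 4 ≡ 4 (mod 30), not 3.

Both directions fail.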